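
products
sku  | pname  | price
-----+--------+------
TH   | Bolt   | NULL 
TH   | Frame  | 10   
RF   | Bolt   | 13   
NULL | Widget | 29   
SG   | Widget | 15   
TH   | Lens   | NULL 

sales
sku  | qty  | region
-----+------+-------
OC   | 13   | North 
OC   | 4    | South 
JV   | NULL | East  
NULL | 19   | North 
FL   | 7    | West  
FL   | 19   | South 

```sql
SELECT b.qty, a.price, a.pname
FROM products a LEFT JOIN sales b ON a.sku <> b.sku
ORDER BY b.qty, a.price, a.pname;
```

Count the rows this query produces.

26

LEFT JOIN keeps every row from `products`; unmatched rows get NULL for `sales`'s columns.
Matching on a.sku <> b.sku. A NULL in a compared column never satisfies the condition.
- sku=TH: 5 matching b row(s), so 5 row(s) emitted.
- sku=TH: 5 matching b row(s), so 5 row(s) emitted.
- sku=RF: 5 matching b row(s), so 5 row(s) emitted.
- sku=NULL: no b row matches, row kept with b columns NULL.
- sku=SG: 5 matching b row(s), so 5 row(s) emitted.
- sku=TH: 5 matching b row(s), so 5 row(s) emitted.
Total: 25 matched + 1 padded = 26 rows.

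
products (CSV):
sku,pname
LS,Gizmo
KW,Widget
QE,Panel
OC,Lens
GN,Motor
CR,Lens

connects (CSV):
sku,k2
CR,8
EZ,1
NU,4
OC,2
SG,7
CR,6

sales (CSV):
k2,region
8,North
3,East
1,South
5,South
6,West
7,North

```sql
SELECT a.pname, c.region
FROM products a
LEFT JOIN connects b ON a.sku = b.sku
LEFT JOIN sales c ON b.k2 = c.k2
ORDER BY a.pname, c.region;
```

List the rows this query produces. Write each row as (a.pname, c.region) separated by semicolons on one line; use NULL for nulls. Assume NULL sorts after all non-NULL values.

(Gizmo, NULL); (Lens, North); (Lens, West); (Lens, NULL); (Motor, NULL); (Panel, NULL); (Widget, NULL)

Joins associate left-to-right: products LEFT JOIN connects on sku gives 7 intermediate row(s).
Then LEFT JOIN `sales c` on k2: each of those 7 rows is kept; rows whose b.k2 has no match in c get NULL for c's columns.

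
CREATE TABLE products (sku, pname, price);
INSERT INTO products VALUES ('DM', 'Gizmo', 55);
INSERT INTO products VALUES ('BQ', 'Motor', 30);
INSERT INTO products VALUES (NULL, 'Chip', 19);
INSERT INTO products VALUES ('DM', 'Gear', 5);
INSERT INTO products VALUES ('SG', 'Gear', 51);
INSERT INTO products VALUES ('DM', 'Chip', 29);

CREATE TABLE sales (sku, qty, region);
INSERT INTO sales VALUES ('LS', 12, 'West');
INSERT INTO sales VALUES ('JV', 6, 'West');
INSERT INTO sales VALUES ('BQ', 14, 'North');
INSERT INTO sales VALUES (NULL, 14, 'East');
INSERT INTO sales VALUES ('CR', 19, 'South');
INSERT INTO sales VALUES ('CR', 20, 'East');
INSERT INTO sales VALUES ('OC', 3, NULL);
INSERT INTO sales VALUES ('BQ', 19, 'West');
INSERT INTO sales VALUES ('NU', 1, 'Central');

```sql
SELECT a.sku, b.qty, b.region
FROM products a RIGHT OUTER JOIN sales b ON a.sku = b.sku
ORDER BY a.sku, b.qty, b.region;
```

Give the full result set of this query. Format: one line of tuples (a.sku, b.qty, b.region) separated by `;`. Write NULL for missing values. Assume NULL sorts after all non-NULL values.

(BQ, 14, North); (BQ, 19, West); (NULL, 1, Central); (NULL, 3, NULL); (NULL, 6, West); (NULL, 12, West); (NULL, 14, East); (NULL, 19, South); (NULL, 20, East)

RIGHT JOIN keeps every row from `sales`; unmatched rows get NULL for `products`'s columns.
Matching on a.sku = b.sku. A NULL in a compared column never satisfies the condition.
- a row (sku=DM): no match.
- a row (sku=BQ): matches 2 b row(s) → 2 output row(s).
- a row (sku=NULL): no match.
- a row (sku=DM): no match.
- a row (sku=SG): no match.
- a row (sku=DM): no match.
- plus 7 unmatched b row(s), each kept with NULL a columns.
After projecting and ordering:
a.sku | b.qty | b.region
BQ | 14 | North
BQ | 19 | West
NULL | 1 | Central
NULL | 3 | NULL
NULL | 6 | West
NULL | 12 | West
NULL | 14 | East
NULL | 19 | South
NULL | 20 | East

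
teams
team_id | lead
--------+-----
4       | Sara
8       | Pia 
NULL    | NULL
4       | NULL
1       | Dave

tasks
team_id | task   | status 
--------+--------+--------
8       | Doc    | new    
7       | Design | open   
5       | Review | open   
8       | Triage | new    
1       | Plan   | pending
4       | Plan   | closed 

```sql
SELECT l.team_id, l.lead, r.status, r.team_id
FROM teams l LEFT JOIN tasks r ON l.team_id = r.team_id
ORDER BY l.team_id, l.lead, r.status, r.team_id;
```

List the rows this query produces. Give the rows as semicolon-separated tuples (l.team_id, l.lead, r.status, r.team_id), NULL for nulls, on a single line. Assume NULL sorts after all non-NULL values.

(1, Dave, pending, 1); (4, Sara, closed, 4); (4, NULL, closed, 4); (8, Pia, new, 8); (8, Pia, new, 8); (NULL, NULL, NULL, NULL)

LEFT JOIN keeps every row from `teams`; unmatched rows get NULL for `tasks`'s columns.
Matching on l.team_id = r.team_id. A NULL in a compared column never satisfies the condition.
- l row (team_id=4): matches 1 r row(s) → 1 output row(s).
- l row (team_id=8): matches 2 r row(s) → 2 output row(s).
- l row (team_id=NULL): no match → kept, r columns NULL.
- l row (team_id=4): matches 1 r row(s) → 1 output row(s).
- l row (team_id=1): matches 1 r row(s) → 1 output row(s).
After projecting and ordering:
l.team_id | l.lead | r.status | r.team_id
1 | Dave | pending | 1
4 | Sara | closed | 4
4 | NULL | closed | 4
8 | Pia | new | 8
8 | Pia | new | 8
NULL | NULL | NULL | NULL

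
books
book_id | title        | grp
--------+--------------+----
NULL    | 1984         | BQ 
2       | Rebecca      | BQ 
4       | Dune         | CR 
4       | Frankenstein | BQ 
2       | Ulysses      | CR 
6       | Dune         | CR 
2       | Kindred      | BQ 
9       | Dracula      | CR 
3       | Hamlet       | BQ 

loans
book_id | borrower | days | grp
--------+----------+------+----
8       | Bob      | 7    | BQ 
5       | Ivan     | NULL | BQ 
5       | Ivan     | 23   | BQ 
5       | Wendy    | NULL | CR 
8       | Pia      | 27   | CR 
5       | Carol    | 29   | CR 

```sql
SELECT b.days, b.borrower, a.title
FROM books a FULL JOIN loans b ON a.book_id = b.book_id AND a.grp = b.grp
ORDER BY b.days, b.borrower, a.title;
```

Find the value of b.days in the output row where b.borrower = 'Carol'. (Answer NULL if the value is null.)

FULL OUTER JOIN keeps every row from both sides; unmatched rows get NULL for the other side's columns.
Matching on a.book_id = b.book_id AND a.grp = b.grp. A NULL in a compared column never satisfies the condition.
- a row (book_id=NULL, grp=BQ): no match → kept, b columns NULL.
- a row (book_id=2, grp=BQ): no match → kept, b columns NULL.
- a row (book_id=4, grp=CR): no match → kept, b columns NULL.
- a row (book_id=4, grp=BQ): no match → kept, b columns NULL.
- a row (book_id=2, grp=CR): no match → kept, b columns NULL.
- a row (book_id=6, grp=CR): no match → kept, b columns NULL.
- a row (book_id=2, grp=BQ): no match → kept, b columns NULL.
- a row (book_id=9, grp=CR): no match → kept, b columns NULL.
- a row (book_id=3, grp=BQ): no match → kept, b columns NULL.
- 6 row(s) from b found no a partner → padded with NULL.

29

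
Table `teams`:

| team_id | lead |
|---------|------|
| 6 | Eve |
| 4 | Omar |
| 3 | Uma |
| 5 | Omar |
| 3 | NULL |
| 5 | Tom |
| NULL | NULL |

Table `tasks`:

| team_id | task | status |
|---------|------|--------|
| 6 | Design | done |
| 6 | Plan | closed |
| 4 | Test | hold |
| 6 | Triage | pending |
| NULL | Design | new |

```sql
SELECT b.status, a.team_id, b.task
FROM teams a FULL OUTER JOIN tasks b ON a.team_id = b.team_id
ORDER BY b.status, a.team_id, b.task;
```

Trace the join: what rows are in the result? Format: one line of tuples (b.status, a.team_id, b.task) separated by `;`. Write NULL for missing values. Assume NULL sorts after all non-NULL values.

FULL OUTER JOIN keeps every row from both sides; unmatched rows get NULL for the other side's columns.
Matching on a.team_id = b.team_id. A NULL in a compared column never satisfies the condition.
- a (team_id=6) pairs with 3 row(s) of b.
- a (team_id=4) pairs with 1 row(s) of b.
- a (team_id=3) has no partner → padded with NULL.
- a (team_id=5) has no partner → padded with NULL.
- a (team_id=3) has no partner → padded with NULL.
- a (team_id=5) has no partner → padded with NULL.
- a (team_id=NULL) has no partner → padded with NULL.
- plus 1 unmatched b row(s), each kept with NULL a columns.
After projecting and ordering:
b.status | a.team_id | b.task
closed | 6 | Plan
done | 6 | Design
hold | 4 | Test
new | NULL | Design
pending | 6 | Triage
NULL | 3 | NULL
NULL | 3 | NULL
NULL | 5 | NULL
NULL | 5 | NULL
NULL | NULL | NULL

(closed, 6, Plan); (done, 6, Design); (hold, 4, Test); (new, NULL, Design); (pending, 6, Triage); (NULL, 3, NULL); (NULL, 3, NULL); (NULL, 5, NULL); (NULL, 5, NULL); (NULL, NULL, NULL)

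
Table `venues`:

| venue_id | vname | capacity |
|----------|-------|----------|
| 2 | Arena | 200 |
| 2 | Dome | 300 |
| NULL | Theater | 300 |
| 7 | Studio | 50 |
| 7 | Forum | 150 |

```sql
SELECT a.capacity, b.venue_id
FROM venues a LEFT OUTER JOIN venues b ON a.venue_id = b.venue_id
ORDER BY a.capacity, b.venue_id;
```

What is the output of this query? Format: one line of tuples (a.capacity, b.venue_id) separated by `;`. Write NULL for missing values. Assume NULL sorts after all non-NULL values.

LEFT JOIN keeps every row from `venues a`; unmatched rows get NULL for `venues b`'s columns.
Matching on a.venue_id = b.venue_id. A NULL in a compared column never satisfies the condition.
- a[0] venue_id=2 → 2 match(es) in b → 2 row(s).
- a[1] venue_id=2 → 2 match(es) in b → 2 row(s).
- a[2] venue_id=NULL → no match; kept with NULLs on the b side.
- a[3] venue_id=7 → 2 match(es) in b → 2 row(s).
- a[4] venue_id=7 → 2 match(es) in b → 2 row(s).
After projecting and ordering:
a.capacity | b.venue_id
50 | 7
50 | 7
150 | 7
150 | 7
200 | 2
200 | 2
300 | 2
300 | 2
300 | NULL

(50, 7); (50, 7); (150, 7); (150, 7); (200, 2); (200, 2); (300, 2); (300, 2); (300, NULL)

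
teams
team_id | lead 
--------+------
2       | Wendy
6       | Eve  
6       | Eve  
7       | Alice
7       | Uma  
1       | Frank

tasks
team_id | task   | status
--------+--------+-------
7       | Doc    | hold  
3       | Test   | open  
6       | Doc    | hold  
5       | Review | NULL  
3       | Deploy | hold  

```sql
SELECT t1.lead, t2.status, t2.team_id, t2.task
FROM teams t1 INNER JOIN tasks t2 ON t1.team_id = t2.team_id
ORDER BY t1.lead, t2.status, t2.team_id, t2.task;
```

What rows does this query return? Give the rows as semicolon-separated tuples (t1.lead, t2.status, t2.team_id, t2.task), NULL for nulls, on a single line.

(Alice, hold, 7, Doc); (Eve, hold, 6, Doc); (Eve, hold, 6, Doc); (Uma, hold, 7, Doc)

INNER JOIN keeps only pairs where the ON condition holds.
Matching on t1.team_id = t2.team_id.
Matched pairs: 4.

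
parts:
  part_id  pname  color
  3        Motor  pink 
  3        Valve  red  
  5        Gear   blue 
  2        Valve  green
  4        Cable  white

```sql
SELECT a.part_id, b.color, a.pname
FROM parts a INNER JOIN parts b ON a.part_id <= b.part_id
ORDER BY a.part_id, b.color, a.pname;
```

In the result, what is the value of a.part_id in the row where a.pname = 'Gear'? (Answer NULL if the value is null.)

INNER JOIN keeps only pairs where the ON condition holds.
Matching on a.part_id <= b.part_id.
- part_id=3: 4 matching b row(s), so 4 row(s) emitted.
- part_id=3: 4 matching b row(s), so 4 row(s) emitted.
- part_id=5: 1 matching b row(s), so 1 row(s) emitted.
- part_id=2: 5 matching b row(s), so 5 row(s) emitted.
- part_id=4: 2 matching b row(s), so 2 row(s) emitted.

5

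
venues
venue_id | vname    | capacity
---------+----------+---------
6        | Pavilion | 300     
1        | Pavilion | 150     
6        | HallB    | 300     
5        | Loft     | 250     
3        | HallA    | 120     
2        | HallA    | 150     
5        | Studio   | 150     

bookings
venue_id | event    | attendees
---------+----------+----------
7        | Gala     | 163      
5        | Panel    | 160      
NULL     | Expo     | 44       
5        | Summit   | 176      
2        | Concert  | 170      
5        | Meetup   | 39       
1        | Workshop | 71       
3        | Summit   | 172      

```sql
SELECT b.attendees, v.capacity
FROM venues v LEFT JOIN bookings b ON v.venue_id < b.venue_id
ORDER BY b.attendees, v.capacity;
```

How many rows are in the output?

19

LEFT JOIN keeps every row from `venues`; unmatched rows get NULL for `bookings`'s columns.
Matching on v.venue_id < b.venue_id. A NULL in a compared column never satisfies the condition.
- v row (venue_id=6): matches 1 b row(s) → 1 output row(s).
- v row (venue_id=1): matches 6 b row(s) → 6 output row(s).
- v row (venue_id=6): matches 1 b row(s) → 1 output row(s).
- v row (venue_id=5): matches 1 b row(s) → 1 output row(s).
- v row (venue_id=3): matches 4 b row(s) → 4 output row(s).
- v row (venue_id=2): matches 5 b row(s) → 5 output row(s).
- v row (venue_id=5): matches 1 b row(s) → 1 output row(s).
Total: 19 rows.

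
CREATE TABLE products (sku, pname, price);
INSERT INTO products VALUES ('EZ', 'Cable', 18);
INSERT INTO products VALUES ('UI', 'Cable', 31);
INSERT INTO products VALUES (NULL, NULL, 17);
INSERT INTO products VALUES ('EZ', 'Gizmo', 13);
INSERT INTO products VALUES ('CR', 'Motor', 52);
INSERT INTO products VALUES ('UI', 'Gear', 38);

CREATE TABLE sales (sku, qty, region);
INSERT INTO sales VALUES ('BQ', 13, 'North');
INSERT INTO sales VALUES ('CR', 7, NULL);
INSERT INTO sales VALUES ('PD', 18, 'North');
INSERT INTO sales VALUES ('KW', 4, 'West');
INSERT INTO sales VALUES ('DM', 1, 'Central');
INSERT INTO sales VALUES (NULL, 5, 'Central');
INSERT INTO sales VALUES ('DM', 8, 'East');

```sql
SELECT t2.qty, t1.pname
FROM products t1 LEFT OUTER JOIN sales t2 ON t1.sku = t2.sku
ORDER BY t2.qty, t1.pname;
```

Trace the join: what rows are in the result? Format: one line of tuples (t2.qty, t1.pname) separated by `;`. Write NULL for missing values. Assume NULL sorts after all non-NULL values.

(7, Motor); (NULL, Cable); (NULL, Cable); (NULL, Gear); (NULL, Gizmo); (NULL, NULL)

LEFT JOIN keeps every row from `products`; unmatched rows get NULL for `sales`'s columns.
Matching on t1.sku = t2.sku. A NULL in a compared column never satisfies the condition.
- t1[0] sku=EZ → no match; kept with NULLs on the t2 side.
- t1[1] sku=UI → no match; kept with NULLs on the t2 side.
- t1[2] sku=NULL → no match; kept with NULLs on the t2 side.
- t1[3] sku=EZ → no match; kept with NULLs on the t2 side.
- t1[4] sku=CR → 1 match(es) in t2 → 1 row(s).
- t1[5] sku=UI → no match; kept with NULLs on the t2 side.
After projecting and ordering:
t2.qty | t1.pname
7 | Motor
NULL | Cable
NULL | Cable
NULL | Gear
NULL | Gizmo
NULL | NULL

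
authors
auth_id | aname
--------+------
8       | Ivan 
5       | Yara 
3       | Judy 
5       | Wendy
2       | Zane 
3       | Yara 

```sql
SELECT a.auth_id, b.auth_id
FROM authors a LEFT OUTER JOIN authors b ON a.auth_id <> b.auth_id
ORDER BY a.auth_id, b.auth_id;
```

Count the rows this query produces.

26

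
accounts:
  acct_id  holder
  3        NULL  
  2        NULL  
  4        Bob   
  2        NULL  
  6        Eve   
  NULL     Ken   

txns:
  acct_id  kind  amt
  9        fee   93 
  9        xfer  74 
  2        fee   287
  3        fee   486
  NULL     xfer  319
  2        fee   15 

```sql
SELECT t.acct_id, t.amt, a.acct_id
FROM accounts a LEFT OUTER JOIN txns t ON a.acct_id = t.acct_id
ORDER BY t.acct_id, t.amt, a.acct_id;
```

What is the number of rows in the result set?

8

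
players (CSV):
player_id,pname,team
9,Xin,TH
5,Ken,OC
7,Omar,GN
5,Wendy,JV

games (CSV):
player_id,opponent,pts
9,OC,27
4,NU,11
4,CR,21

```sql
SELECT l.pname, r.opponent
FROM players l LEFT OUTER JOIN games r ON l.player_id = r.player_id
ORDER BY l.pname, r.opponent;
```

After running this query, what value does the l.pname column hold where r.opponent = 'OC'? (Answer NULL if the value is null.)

LEFT JOIN keeps every row from `players`; unmatched rows get NULL for `games`'s columns.
Matching on l.player_id = r.player_id.
Matched pairs: 1; unmatched l rows kept: 3.

Xin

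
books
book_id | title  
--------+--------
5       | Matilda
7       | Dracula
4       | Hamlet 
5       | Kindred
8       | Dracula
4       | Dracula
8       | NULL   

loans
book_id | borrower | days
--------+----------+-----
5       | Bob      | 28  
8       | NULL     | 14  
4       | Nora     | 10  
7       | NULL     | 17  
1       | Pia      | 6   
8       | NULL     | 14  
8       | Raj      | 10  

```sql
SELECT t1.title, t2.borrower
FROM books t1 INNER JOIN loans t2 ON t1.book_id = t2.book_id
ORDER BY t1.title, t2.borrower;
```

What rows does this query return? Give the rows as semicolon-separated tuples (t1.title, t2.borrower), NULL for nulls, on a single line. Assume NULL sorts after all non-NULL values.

INNER JOIN keeps only pairs where the ON condition holds.
Matching on t1.book_id = t2.book_id.
- t1 row (book_id=5): matches 1 t2 row(s) → 1 output row(s).
- t1 row (book_id=7): matches 1 t2 row(s) → 1 output row(s).
- t1 row (book_id=4): matches 1 t2 row(s) → 1 output row(s).
- t1 row (book_id=5): matches 1 t2 row(s) → 1 output row(s).
- t1 row (book_id=8): matches 3 t2 row(s) → 3 output row(s).
- t1 row (book_id=4): matches 1 t2 row(s) → 1 output row(s).
- t1 row (book_id=8): matches 3 t2 row(s) → 3 output row(s).

(Dracula, Nora); (Dracula, Raj); (Dracula, NULL); (Dracula, NULL); (Dracula, NULL); (Hamlet, Nora); (Kindred, Bob); (Matilda, Bob); (NULL, Raj); (NULL, NULL); (NULL, NULL)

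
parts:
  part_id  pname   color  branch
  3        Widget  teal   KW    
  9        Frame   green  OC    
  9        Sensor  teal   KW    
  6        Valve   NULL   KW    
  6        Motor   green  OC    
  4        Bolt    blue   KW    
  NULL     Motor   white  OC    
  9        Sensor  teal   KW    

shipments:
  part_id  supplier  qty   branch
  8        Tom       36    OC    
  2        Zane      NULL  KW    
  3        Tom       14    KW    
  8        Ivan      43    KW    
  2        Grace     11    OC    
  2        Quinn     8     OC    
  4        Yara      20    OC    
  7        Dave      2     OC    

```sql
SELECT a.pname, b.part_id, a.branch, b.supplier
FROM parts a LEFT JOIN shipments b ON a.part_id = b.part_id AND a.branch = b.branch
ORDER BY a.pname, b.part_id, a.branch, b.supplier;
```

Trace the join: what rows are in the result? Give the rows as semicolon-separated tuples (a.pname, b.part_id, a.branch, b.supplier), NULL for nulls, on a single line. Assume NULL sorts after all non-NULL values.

(Bolt, NULL, KW, NULL); (Frame, NULL, OC, NULL); (Motor, NULL, OC, NULL); (Motor, NULL, OC, NULL); (Sensor, NULL, KW, NULL); (Sensor, NULL, KW, NULL); (Valve, NULL, KW, NULL); (Widget, 3, KW, Tom)

LEFT JOIN keeps every row from `parts`; unmatched rows get NULL for `shipments`'s columns.
Matching on a.part_id = b.part_id AND a.branch = b.branch. A NULL in a compared column never satisfies the condition.
- part_id=3, branch=KW: 1 matching b row(s), so 1 row(s) emitted.
- part_id=9, branch=OC: no b row matches, row kept with b columns NULL.
- part_id=9, branch=KW: no b row matches, row kept with b columns NULL.
- part_id=6, branch=KW: no b row matches, row kept with b columns NULL.
- part_id=6, branch=OC: no b row matches, row kept with b columns NULL.
- part_id=4, branch=KW: no b row matches, row kept with b columns NULL.
- part_id=NULL, branch=OC: no b row matches, row kept with b columns NULL.
- part_id=9, branch=KW: no b row matches, row kept with b columns NULL.
After projecting and ordering:
a.pname | b.part_id | a.branch | b.supplier
Bolt | NULL | KW | NULL
Frame | NULL | OC | NULL
Motor | NULL | OC | NULL
Motor | NULL | OC | NULL
Sensor | NULL | KW | NULL
Sensor | NULL | KW | NULL
Valve | NULL | KW | NULL
Widget | 3 | KW | Tom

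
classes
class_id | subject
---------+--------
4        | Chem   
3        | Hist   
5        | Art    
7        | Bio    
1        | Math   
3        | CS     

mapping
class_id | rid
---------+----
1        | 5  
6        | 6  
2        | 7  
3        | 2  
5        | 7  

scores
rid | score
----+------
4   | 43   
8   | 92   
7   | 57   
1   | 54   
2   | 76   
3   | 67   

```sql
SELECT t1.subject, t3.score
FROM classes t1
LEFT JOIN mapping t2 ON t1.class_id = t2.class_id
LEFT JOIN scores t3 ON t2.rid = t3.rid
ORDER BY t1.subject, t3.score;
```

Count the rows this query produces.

6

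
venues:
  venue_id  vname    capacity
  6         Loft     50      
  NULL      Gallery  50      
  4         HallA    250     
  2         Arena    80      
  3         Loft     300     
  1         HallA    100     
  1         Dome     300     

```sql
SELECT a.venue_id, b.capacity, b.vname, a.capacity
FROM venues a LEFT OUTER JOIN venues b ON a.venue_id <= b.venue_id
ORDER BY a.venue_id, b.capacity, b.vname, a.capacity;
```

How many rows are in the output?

LEFT JOIN keeps every row from `venues a`; unmatched rows get NULL for `venues b`'s columns.
Matching on a.venue_id <= b.venue_id. A NULL in a compared column never satisfies the condition.
- a row (venue_id=6): matches 1 b row(s) → 1 output row(s).
- a row (venue_id=NULL): no match → kept, b columns NULL.
- a row (venue_id=4): matches 2 b row(s) → 2 output row(s).
- a row (venue_id=2): matches 4 b row(s) → 4 output row(s).
- a row (venue_id=3): matches 3 b row(s) → 3 output row(s).
- a row (venue_id=1): matches 6 b row(s) → 6 output row(s).
- a row (venue_id=1): matches 6 b row(s) → 6 output row(s).
Total: 22 matched + 1 padded = 23 rows.

23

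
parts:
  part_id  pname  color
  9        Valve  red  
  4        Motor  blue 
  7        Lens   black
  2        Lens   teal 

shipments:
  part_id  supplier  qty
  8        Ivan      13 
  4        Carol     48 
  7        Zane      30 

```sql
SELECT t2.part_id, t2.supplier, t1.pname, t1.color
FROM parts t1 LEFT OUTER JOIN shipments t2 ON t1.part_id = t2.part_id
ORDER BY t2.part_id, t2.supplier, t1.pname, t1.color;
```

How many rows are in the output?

4

LEFT JOIN keeps every row from `parts`; unmatched rows get NULL for `shipments`'s columns.
Matching on t1.part_id = t2.part_id.
- part_id=9: no t2 row matches, row kept with t2 columns NULL.
- part_id=4: 1 matching t2 row(s), so 1 row(s) emitted.
- part_id=7: 1 matching t2 row(s), so 1 row(s) emitted.
- part_id=2: no t2 row matches, row kept with t2 columns NULL.
Total: 2 matched + 2 padded = 4 rows.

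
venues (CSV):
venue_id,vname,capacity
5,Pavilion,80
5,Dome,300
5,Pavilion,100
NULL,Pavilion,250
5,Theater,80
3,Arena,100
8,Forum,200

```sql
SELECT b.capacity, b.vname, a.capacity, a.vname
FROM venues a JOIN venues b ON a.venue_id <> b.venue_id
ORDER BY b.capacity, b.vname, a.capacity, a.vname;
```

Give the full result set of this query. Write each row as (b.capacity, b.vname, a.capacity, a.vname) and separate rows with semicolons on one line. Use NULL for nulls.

INNER JOIN keeps only pairs where the ON condition holds.
Matching on a.venue_id <> b.venue_id. A NULL in a compared column never satisfies the condition.
Matched pairs: 18.

(80, Pavilion, 100, Arena); (80, Pavilion, 200, Forum); (80, Theater, 100, Arena); (80, Theater, 200, Forum); (100, Arena, 80, Pavilion); (100, Arena, 80, Theater); (100, Arena, 100, Pavilion); (100, Arena, 200, Forum); (100, Arena, 300, Dome); (100, Pavilion, 100, Arena); (100, Pavilion, 200, Forum); (200, Forum, 80, Pavilion); (200, Forum, 80, Theater); (200, Forum, 100, Arena); (200, Forum, 100, Pavilion); (200, Forum, 300, Dome); (300, Dome, 100, Arena); (300, Dome, 200, Forum)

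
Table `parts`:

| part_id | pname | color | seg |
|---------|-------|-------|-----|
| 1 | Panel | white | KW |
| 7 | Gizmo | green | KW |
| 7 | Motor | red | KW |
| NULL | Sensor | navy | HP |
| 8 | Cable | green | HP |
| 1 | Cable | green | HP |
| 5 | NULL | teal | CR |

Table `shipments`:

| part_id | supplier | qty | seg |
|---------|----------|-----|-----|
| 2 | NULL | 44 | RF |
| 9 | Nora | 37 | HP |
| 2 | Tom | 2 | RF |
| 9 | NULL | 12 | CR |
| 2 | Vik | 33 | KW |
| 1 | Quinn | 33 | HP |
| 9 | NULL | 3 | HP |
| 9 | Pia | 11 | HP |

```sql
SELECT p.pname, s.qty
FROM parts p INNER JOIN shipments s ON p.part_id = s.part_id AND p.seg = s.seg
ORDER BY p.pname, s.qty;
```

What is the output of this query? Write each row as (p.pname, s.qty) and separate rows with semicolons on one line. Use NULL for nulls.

INNER JOIN keeps only pairs where the ON condition holds.
Matching on p.part_id = s.part_id AND p.seg = s.seg. A NULL in a compared column never satisfies the condition.
- part_id=1, seg=KW: no matching s row, dropped.
- part_id=7, seg=KW: no matching s row, dropped.
- part_id=7, seg=KW: no matching s row, dropped.
- part_id=NULL, seg=HP: no matching s row, dropped.
- part_id=8, seg=HP: no matching s row, dropped.
- part_id=1, seg=HP: 1 matching s row(s), so 1 row(s) emitted.
- part_id=5, seg=CR: no matching s row, dropped.
After projecting and ordering:
p.pname | s.qty
Cable | 33

(Cable, 33)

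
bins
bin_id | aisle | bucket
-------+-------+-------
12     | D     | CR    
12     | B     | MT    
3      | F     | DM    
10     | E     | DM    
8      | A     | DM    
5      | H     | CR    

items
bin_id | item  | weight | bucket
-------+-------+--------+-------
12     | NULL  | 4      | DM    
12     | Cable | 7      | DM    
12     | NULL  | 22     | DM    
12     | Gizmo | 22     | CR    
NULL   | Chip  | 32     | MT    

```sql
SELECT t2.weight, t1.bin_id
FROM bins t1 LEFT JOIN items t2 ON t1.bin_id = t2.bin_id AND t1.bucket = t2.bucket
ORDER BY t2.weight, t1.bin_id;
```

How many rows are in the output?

LEFT JOIN keeps every row from `bins`; unmatched rows get NULL for `items`'s columns.
Matching on t1.bin_id = t2.bin_id AND t1.bucket = t2.bucket. A NULL in a compared column never satisfies the condition.
Matched pairs: 1; unmatched t1 rows kept: 5.
Total: 1 matched + 5 padded = 6 rows.

6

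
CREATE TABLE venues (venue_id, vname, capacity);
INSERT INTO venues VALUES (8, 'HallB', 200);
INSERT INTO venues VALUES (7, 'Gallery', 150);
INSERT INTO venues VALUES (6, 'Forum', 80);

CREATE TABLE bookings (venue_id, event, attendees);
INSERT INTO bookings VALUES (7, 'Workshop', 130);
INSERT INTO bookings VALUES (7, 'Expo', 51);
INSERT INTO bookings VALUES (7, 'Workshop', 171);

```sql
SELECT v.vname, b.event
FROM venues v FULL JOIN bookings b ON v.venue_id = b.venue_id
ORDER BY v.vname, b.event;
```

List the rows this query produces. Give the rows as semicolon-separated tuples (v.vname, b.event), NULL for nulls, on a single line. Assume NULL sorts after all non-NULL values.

(Forum, NULL); (Gallery, Expo); (Gallery, Workshop); (Gallery, Workshop); (HallB, NULL)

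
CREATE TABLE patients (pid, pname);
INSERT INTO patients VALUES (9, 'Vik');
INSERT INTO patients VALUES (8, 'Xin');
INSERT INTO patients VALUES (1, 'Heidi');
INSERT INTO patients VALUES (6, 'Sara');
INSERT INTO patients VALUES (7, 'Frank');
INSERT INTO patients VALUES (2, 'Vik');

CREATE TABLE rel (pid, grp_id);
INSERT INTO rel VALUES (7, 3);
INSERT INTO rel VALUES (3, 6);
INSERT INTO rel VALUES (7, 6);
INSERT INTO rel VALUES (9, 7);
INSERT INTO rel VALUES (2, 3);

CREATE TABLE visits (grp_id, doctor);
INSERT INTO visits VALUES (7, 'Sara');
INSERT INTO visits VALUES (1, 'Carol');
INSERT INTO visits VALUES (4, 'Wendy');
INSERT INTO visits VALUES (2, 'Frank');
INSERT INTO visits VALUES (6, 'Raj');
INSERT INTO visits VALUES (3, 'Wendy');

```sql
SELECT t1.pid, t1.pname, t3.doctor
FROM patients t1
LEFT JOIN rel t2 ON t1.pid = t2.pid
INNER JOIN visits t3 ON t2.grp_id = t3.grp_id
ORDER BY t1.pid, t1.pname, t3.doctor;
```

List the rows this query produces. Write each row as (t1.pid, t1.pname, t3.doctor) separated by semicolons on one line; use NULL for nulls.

(2, Vik, Wendy); (7, Frank, Raj); (7, Frank, Wendy); (9, Vik, Sara)

Joins associate left-to-right: patients LEFT JOIN rel on pid gives 7 intermediate row(s).
Then INNER JOIN `visits t3` on grp_id: keep only rows whose t2.grp_id appears in t3.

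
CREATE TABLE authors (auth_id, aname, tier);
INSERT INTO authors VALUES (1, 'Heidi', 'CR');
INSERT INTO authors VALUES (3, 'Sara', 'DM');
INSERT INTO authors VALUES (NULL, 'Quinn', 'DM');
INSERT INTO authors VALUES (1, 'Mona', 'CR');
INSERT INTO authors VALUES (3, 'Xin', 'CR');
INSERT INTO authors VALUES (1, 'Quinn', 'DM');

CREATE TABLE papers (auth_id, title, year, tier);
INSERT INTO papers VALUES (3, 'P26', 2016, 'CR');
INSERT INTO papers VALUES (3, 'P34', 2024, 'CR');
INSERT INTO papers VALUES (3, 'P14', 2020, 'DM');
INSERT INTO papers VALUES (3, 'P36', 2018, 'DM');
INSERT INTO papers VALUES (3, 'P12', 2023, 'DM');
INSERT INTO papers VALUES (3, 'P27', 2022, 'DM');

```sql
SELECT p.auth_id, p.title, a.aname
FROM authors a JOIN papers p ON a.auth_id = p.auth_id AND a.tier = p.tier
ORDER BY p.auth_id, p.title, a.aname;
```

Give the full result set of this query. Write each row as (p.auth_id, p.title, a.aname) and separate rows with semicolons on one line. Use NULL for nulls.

(3, P12, Sara); (3, P14, Sara); (3, P26, Xin); (3, P27, Sara); (3, P34, Xin); (3, P36, Sara)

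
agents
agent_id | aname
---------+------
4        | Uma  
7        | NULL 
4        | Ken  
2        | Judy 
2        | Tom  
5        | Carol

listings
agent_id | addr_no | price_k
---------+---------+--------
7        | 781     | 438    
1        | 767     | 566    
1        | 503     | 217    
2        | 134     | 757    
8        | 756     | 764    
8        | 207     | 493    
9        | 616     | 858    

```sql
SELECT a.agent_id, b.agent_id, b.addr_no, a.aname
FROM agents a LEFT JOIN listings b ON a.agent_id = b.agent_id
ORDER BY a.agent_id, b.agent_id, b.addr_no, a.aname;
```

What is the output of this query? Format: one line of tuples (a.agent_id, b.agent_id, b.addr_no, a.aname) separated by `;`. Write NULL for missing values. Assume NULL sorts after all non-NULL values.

(2, 2, 134, Judy); (2, 2, 134, Tom); (4, NULL, NULL, Ken); (4, NULL, NULL, Uma); (5, NULL, NULL, Carol); (7, 7, 781, NULL)

LEFT JOIN keeps every row from `agents`; unmatched rows get NULL for `listings`'s columns.
Matching on a.agent_id = b.agent_id.
- agent_id=4: no b row matches, row kept with b columns NULL.
- agent_id=7: 1 matching b row(s), so 1 row(s) emitted.
- agent_id=4: no b row matches, row kept with b columns NULL.
- agent_id=2: 1 matching b row(s), so 1 row(s) emitted.
- agent_id=2: 1 matching b row(s), so 1 row(s) emitted.
- agent_id=5: no b row matches, row kept with b columns NULL.
After projecting and ordering:
a.agent_id | b.agent_id | b.addr_no | a.aname
2 | 2 | 134 | Judy
2 | 2 | 134 | Tom
4 | NULL | NULL | Ken
4 | NULL | NULL | Uma
5 | NULL | NULL | Carol
7 | 7 | 781 | NULL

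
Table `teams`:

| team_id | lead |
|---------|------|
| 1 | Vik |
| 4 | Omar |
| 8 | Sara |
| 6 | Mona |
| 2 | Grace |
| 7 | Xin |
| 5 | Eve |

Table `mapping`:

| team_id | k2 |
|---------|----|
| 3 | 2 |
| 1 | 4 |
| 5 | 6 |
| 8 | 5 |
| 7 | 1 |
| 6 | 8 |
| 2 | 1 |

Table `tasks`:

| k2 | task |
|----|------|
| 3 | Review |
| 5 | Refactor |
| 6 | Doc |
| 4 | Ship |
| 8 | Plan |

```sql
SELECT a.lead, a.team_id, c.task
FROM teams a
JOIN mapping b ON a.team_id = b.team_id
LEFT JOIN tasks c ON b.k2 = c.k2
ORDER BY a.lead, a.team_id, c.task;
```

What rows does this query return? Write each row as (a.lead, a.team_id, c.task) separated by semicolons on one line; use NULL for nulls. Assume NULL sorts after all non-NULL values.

Evaluate left to right. First `teams a INNER JOIN mapping b` on team_id: 6 row(s).
Then LEFT JOIN `tasks c` on k2: each of those 6 rows is kept; rows whose b.k2 has no match in c get NULL for c's columns.

(Eve, 5, Doc); (Grace, 2, NULL); (Mona, 6, Plan); (Sara, 8, Refactor); (Vik, 1, Ship); (Xin, 7, NULL)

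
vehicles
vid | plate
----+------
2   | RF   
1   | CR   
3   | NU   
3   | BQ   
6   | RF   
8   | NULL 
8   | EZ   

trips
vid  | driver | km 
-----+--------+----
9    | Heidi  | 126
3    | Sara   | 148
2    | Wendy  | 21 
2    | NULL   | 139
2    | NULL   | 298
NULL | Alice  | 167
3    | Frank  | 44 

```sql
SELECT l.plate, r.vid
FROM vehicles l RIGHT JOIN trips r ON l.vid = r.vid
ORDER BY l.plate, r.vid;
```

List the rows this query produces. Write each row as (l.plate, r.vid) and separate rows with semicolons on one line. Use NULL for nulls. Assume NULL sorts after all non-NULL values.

RIGHT JOIN keeps every row from `trips`; unmatched rows get NULL for `vehicles`'s columns.
Matching on l.vid = r.vid. A NULL in a compared column never satisfies the condition.
- l row (vid=2): matches 3 r row(s) → 3 output row(s).
- l row (vid=1): no match.
- l row (vid=3): matches 2 r row(s) → 2 output row(s).
- l row (vid=3): matches 2 r row(s) → 2 output row(s).
- l row (vid=6): no match.
- l row (vid=8): no match.
- l row (vid=8): no match.
- 2 row(s) from r found no l partner → padded with NULL.
After projecting and ordering:
l.plate | r.vid
BQ | 3
BQ | 3
NU | 3
NU | 3
RF | 2
RF | 2
RF | 2
NULL | 9
NULL | NULL

(BQ, 3); (BQ, 3); (NU, 3); (NU, 3); (RF, 2); (RF, 2); (RF, 2); (NULL, 9); (NULL, NULL)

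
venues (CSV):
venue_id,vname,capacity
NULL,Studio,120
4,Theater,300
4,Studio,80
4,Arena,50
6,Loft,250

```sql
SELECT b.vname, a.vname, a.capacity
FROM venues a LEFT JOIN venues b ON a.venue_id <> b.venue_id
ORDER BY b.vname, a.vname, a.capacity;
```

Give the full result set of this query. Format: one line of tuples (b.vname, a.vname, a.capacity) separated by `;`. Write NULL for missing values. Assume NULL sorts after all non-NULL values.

LEFT JOIN keeps every row from `venues a`; unmatched rows get NULL for `venues b`'s columns.
Matching on a.venue_id <> b.venue_id. A NULL in a compared column never satisfies the condition.
- a[0] venue_id=NULL → no match; kept with NULLs on the b side.
- a[1] venue_id=4 → 1 match(es) in b → 1 row(s).
- a[2] venue_id=4 → 1 match(es) in b → 1 row(s).
- a[3] venue_id=4 → 1 match(es) in b → 1 row(s).
- a[4] venue_id=6 → 3 match(es) in b → 3 row(s).
After projecting and ordering:
b.vname | a.vname | a.capacity
Arena | Loft | 250
Loft | Arena | 50
Loft | Studio | 80
Loft | Theater | 300
Studio | Loft | 250
Theater | Loft | 250
NULL | Studio | 120

(Arena, Loft, 250); (Loft, Arena, 50); (Loft, Studio, 80); (Loft, Theater, 300); (Studio, Loft, 250); (Theater, Loft, 250); (NULL, Studio, 120)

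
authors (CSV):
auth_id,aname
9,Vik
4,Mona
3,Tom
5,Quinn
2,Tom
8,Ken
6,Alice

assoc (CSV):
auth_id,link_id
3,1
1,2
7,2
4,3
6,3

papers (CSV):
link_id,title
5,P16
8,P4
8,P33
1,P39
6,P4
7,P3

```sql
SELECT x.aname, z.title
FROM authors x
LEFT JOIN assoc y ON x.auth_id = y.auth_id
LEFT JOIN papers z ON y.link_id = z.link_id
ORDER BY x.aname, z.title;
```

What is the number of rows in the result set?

Step 1 — x LEFT JOIN y on auth_id → 7 row(s).
Then LEFT JOIN `papers z` on link_id: each of those 7 rows is kept; rows whose y.link_id has no match in z get NULL for z's columns.
Result: 7 row(s).

7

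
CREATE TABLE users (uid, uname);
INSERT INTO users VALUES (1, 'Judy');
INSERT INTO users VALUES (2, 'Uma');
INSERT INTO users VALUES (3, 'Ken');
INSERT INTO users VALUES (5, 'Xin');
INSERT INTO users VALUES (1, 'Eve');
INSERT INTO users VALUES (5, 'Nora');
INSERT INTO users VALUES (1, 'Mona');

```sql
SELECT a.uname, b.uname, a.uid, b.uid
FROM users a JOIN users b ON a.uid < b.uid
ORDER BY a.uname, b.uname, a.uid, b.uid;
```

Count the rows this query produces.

17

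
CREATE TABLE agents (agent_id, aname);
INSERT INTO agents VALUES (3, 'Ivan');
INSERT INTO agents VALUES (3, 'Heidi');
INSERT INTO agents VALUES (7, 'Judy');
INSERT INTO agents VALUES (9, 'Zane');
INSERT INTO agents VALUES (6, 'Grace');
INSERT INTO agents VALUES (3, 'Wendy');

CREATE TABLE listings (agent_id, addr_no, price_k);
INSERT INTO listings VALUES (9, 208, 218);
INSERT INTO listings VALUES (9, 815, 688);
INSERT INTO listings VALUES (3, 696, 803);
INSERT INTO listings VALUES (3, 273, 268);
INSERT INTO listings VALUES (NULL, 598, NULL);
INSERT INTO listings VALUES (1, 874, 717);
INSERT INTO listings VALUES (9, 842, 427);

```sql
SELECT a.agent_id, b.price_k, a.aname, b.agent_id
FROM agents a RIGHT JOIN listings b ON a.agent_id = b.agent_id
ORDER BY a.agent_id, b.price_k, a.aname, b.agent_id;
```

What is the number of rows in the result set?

RIGHT JOIN keeps every row from `listings`; unmatched rows get NULL for `agents`'s columns.
Matching on a.agent_id = b.agent_id. A NULL in a compared column never satisfies the condition.
Matched pairs: 9; unmatched b rows kept: 2.
Total: 9 matched + 2 padded = 11 rows.

11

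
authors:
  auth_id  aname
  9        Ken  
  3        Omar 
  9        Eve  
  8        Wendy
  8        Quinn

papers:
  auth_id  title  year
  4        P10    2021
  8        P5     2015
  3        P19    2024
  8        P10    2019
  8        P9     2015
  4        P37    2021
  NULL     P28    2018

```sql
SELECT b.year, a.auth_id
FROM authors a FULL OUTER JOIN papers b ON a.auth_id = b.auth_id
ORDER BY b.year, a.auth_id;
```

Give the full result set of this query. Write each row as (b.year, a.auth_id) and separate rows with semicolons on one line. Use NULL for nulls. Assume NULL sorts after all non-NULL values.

(2015, 8); (2015, 8); (2015, 8); (2015, 8); (2018, NULL); (2019, 8); (2019, 8); (2021, NULL); (2021, NULL); (2024, 3); (NULL, 9); (NULL, 9)

FULL OUTER JOIN keeps every row from both sides; unmatched rows get NULL for the other side's columns.
Matching on a.auth_id = b.auth_id. A NULL in a compared column never satisfies the condition.
- a (auth_id=9) has no partner → padded with NULL.
- a (auth_id=3) pairs with 1 row(s) of b.
- a (auth_id=9) has no partner → padded with NULL.
- a (auth_id=8) pairs with 3 row(s) of b.
- a (auth_id=8) pairs with 3 row(s) of b.
- 3 row(s) from b found no a partner → padded with NULL.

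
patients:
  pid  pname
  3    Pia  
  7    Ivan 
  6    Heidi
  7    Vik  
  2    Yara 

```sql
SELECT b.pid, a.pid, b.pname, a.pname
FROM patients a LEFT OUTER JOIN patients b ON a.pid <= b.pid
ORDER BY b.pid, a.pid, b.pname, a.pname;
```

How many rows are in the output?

LEFT JOIN keeps every row from `patients a`; unmatched rows get NULL for `patients b`'s columns.
Matching on a.pid <= b.pid.
- pid=3: 4 matching b row(s), so 4 row(s) emitted.
- pid=7: 2 matching b row(s), so 2 row(s) emitted.
- pid=6: 3 matching b row(s), so 3 row(s) emitted.
- pid=7: 2 matching b row(s), so 2 row(s) emitted.
- pid=2: 5 matching b row(s), so 5 row(s) emitted.
Total: 16 rows.

16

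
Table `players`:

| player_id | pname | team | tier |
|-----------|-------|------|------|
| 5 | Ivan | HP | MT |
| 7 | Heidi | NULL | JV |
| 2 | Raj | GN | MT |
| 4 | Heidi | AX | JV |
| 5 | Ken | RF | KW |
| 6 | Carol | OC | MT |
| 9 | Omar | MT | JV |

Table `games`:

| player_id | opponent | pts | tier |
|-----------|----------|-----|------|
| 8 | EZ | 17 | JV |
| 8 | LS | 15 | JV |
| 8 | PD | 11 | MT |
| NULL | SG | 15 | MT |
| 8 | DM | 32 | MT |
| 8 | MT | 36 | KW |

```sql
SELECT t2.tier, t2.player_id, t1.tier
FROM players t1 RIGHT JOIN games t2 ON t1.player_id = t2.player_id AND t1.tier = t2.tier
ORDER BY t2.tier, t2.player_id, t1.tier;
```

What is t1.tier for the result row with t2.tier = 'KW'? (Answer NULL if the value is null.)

NULL

RIGHT JOIN keeps every row from `games`; unmatched rows get NULL for `players`'s columns.
Matching on t1.player_id = t2.player_id AND t1.tier = t2.tier. A NULL in a compared column never satisfies the condition.
- t1[0] player_id=5, tier=MT → no match.
- t1[1] player_id=7, tier=JV → no match.
- t1[2] player_id=2, tier=MT → no match.
- t1[3] player_id=4, tier=JV → no match.
- t1[4] player_id=5, tier=KW → no match.
- t1[5] player_id=6, tier=MT → no match.
- t1[6] player_id=9, tier=JV → no match.
- plus 6 unmatched t2 row(s), each kept with NULL t1 columns.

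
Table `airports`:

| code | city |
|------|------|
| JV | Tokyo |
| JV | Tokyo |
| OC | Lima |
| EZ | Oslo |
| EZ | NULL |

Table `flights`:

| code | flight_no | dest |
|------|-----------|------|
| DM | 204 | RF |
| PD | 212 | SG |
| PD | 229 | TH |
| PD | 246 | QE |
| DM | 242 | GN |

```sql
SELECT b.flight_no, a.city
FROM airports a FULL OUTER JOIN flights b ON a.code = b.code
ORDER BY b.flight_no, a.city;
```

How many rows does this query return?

10

FULL OUTER JOIN keeps every row from both sides; unmatched rows get NULL for the other side's columns.
Matching on a.code = b.code.
- a row (code=JV): no match → kept, b columns NULL.
- a row (code=JV): no match → kept, b columns NULL.
- a row (code=OC): no match → kept, b columns NULL.
- a row (code=EZ): no match → kept, b columns NULL.
- a row (code=EZ): no match → kept, b columns NULL.
- 5 b row(s) had no a match → kept, a columns NULL.
Total: 0 matched + 10 padded = 10 rows.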